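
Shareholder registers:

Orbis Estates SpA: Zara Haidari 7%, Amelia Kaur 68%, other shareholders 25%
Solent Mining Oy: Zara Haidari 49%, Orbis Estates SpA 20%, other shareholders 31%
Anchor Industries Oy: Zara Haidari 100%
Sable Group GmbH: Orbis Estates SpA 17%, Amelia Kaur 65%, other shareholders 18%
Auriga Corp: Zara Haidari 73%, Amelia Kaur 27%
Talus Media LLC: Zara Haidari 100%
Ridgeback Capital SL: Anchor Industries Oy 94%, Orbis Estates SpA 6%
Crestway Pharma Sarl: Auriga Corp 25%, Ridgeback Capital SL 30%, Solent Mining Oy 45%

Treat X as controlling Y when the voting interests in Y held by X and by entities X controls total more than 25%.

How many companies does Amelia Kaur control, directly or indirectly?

Amelia holds 68% of Orbis, so Amelia controls Orbis.
Orbis and Amelia together hold 17% + 65% = 82% of Sable, so Amelia controls Sable.
Amelia holds 27% of Auriga, so Amelia controls Auriga.
No other company's threshold is met.
Amelia controls 3 companies.

3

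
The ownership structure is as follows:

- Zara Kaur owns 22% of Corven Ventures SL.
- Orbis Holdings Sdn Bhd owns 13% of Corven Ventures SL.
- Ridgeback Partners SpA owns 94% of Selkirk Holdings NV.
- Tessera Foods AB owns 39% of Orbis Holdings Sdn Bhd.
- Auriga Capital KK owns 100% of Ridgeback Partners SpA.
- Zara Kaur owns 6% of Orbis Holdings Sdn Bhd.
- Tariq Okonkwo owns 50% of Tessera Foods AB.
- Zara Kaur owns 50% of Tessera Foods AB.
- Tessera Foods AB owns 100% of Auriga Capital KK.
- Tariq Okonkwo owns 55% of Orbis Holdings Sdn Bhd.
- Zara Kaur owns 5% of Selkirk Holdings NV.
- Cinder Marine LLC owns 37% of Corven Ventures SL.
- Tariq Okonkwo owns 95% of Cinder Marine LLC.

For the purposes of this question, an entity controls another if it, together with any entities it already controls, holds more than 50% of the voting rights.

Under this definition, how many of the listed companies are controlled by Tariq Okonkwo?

Tariq holds 95% of Cinder, so Tariq controls Cinder.
Tariq holds 55% of Orbis, so Tariq controls Orbis.
No other company's threshold is met.
Tariq controls 2 companies.

2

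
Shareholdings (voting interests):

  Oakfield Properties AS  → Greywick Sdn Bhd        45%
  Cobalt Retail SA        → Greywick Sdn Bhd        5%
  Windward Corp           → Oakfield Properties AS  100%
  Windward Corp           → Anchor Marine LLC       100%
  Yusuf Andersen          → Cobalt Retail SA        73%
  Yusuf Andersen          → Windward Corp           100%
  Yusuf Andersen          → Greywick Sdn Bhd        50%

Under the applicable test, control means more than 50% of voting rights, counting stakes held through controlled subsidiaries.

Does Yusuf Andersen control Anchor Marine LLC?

Yes

Yusuf holds 100% of Windward, so Yusuf controls Windward.
Windward holds 100% of Anchor, so Yusuf controls Anchor.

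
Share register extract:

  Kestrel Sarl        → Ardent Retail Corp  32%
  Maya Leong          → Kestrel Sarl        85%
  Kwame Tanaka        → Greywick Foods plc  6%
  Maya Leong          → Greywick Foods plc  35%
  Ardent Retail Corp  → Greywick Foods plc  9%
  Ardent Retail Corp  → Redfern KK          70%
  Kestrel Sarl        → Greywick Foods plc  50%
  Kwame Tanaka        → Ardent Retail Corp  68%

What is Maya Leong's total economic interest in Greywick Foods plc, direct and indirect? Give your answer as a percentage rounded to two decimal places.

Maya reaches Greywick along 3 paths.
Via Kestrel: 85% × 50% = 42.5%.
Direct stake: 35% = 35%.
Via Kestrel → Ardent: 85% × 32% × 9% = 2.448%.
Total: 42.5% + 35% + 2.448% = 79.948%.
Rounded: 79.95%.

79.95%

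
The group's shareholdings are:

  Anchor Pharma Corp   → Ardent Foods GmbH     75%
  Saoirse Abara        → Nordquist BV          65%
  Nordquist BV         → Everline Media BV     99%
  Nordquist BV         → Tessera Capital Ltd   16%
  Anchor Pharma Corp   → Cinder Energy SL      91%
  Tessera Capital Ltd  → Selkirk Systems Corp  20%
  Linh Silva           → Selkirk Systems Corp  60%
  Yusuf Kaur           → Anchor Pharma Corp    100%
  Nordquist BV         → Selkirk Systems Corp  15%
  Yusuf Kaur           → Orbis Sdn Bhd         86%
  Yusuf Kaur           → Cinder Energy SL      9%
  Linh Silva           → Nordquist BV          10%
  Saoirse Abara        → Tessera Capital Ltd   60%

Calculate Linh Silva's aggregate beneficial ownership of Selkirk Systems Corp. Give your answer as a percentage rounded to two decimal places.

Linh reaches Selkirk along 3 paths.
Direct stake: 60% = 60%.
Via Nordquist: 10% × 15% = 1.5%.
Via Nordquist → Tessera: 10% × 16% × 20% = 0.32%.
Total: 60% + 1.5% + 0.32% = 61.82%.

61.82%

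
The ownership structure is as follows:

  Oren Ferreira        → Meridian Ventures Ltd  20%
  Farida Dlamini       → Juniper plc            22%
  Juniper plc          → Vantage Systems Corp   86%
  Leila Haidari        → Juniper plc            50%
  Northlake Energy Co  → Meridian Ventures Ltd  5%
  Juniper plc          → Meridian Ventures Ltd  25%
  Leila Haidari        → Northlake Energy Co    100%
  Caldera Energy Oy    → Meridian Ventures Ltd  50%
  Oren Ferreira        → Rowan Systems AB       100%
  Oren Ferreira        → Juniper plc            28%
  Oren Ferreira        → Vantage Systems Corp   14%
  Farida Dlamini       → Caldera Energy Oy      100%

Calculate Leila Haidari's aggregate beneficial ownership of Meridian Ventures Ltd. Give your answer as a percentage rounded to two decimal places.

17.50%

Leila reaches Meridian along 2 paths.
Via Juniper: 50% × 25% = 12.5%.
Via Northlake: 100% × 5% = 5%.
Total: 12.5% + 5% = 17.5%.
Rounded: 17.50%.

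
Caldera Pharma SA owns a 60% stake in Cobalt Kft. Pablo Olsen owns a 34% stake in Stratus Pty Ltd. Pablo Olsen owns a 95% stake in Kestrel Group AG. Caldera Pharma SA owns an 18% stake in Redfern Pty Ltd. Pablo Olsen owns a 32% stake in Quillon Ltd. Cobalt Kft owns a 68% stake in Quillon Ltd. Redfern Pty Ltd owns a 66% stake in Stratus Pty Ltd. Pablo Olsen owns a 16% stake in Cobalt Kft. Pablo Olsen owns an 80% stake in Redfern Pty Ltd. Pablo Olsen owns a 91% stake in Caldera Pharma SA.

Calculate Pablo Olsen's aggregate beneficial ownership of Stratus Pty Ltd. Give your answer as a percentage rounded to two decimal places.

Pablo reaches Stratus along 3 paths.
Via Caldera → Redfern: 91% × 18% × 66% = 10.8108%.
Via Redfern: 80% × 66% = 52.8%.
Direct stake: 34% = 34%.
Total: 10.8108% + 52.8% + 34% = 97.6108%.
Rounded: 97.61%.

97.61%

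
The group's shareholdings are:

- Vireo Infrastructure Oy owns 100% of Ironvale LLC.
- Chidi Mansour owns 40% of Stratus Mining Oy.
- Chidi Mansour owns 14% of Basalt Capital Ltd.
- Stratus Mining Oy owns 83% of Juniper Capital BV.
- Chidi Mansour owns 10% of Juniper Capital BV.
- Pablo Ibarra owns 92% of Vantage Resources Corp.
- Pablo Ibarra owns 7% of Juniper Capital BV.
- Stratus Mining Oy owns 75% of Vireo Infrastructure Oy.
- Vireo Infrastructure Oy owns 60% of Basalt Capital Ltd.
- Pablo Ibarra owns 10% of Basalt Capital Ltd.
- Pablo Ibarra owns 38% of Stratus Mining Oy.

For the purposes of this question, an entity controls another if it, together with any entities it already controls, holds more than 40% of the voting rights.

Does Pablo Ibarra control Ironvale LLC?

No

Pablo holds 92% of Vantage, so Pablo controls Vantage.
Neither Pablo nor any entity Pablo controls holds any voting interest in Ironvale.
So Pablo does not control Ironvale.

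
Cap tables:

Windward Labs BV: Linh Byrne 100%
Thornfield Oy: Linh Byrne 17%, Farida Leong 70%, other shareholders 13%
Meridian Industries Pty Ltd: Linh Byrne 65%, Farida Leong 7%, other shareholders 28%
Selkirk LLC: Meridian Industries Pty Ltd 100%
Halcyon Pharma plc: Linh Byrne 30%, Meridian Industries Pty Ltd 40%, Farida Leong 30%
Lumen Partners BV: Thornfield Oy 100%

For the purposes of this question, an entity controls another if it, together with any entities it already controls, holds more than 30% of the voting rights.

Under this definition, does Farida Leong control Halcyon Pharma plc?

No

Farida holds 70% of Thornfield, so Farida controls Thornfield.
Thornfield holds 100% of Lumen, so Farida controls Lumen.
In Halcyon, Farida's side holds only 30%, not > 30%.
So Farida does not control Halcyon.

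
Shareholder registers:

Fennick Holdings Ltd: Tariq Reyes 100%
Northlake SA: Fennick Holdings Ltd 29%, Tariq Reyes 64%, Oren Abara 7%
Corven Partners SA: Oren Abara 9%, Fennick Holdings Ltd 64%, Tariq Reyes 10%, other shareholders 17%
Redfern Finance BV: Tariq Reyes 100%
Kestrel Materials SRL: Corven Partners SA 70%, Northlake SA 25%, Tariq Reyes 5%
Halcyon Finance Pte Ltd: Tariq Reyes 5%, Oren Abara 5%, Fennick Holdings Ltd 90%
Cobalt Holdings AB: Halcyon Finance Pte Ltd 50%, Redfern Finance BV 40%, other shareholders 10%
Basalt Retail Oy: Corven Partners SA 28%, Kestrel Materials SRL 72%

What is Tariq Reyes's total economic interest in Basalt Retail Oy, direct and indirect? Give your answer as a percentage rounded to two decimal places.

78.36%

Tariq reaches Basalt along 7 paths.
Via Fennick → Corven: 100% × 64% × 28% = 17.92%.
Via Corven: 10% × 28% = 2.8%.
Via Fennick → Corven → Kestrel: 100% × 64% × 70% × 72% = 32.256%.
Via Corven → Kestrel: 10% × 70% × 72% = 5.04%.
Via Fennick → Northlake → Kestrel: 100% × 29% × 25% × 72% = 5.22%.
Via Northlake → Kestrel: 64% × 25% × 72% = 11.52%.
Via Kestrel: 5% × 72% = 3.6%.
Total: 17.92% + 2.8% + 32.256% + 5.04% + 5.22% + 11.52% + 3.6% = 78.356%.
Rounded: 78.36%.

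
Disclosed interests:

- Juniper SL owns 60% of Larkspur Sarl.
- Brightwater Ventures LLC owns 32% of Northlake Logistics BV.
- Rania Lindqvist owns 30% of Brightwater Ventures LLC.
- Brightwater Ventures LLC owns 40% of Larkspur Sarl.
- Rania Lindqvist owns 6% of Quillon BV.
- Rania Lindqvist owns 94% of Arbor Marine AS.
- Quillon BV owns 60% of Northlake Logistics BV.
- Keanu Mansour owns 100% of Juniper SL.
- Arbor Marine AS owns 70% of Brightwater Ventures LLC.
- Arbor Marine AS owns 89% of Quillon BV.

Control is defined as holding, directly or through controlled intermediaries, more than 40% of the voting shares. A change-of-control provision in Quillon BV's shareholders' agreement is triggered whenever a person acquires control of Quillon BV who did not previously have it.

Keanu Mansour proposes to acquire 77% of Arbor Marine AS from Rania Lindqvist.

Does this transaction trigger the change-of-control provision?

The purchase adds only to Keanu's holdings (Rania's stake shrinks), so Keanu is the only person who could newly come to control Quillon.
Keanu holds 100% of Juniper, so Keanu controls Juniper.
Juniper holds 60% of Larkspur, so Keanu controls Larkspur.
Neither Keanu nor any entity Keanu controls holds any voting interest in Quillon.
So before the transaction, Keanu does not control Quillon.
After the purchase, Keanu holds 77% of Arbor directly, and Rania's stake falls to 17%.
Keanu holds 77% of Arbor, so Keanu controls Arbor.
Arbor holds 89% of Quillon, so Keanu controls Quillon.
Keanu did not control Quillon before and does after, so the clause is triggered.

Yes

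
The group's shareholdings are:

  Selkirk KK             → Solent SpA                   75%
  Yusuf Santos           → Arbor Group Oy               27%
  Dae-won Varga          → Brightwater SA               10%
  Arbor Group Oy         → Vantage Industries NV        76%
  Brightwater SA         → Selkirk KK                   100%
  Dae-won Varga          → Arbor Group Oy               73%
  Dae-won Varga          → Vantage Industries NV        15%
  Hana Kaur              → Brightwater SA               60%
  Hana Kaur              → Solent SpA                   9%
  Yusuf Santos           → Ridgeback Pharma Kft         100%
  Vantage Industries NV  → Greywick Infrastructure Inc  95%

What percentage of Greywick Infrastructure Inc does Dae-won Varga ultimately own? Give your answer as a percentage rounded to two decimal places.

Dae-won reaches Greywick along 2 paths.
Via Arbor → Vantage: 73% × 76% × 95% = 52.706%.
Via Vantage: 15% × 95% = 14.25%.
Total: 52.706% + 14.25% = 66.956%.
Rounded: 66.96%.

66.96%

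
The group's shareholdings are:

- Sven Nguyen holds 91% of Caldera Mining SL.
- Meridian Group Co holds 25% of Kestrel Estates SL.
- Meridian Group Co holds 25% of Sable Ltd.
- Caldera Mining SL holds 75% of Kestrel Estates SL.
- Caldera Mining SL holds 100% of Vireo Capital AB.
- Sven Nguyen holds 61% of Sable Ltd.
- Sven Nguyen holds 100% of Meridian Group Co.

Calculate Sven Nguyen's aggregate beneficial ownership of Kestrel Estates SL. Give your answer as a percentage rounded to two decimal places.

93.25%

Sven reaches Kestrel along 2 paths.
Via Caldera: 91% × 75% = 68.25%.
Via Meridian: 100% × 25% = 25%.
Total: 68.25% + 25% = 93.25%.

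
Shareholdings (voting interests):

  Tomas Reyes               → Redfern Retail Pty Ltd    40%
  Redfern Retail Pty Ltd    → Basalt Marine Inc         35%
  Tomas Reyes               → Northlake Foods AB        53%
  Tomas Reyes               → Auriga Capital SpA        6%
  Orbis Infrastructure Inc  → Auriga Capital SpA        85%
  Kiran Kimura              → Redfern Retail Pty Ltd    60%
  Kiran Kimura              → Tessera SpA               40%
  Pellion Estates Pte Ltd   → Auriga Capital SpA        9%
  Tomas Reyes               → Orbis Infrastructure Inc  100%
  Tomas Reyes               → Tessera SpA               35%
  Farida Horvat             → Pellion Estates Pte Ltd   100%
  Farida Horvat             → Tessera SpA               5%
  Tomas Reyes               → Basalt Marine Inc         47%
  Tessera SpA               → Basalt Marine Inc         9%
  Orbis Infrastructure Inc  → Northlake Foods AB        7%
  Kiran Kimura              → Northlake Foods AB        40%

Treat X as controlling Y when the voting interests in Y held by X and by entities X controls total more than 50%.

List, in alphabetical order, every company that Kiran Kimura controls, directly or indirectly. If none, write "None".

Redfern Retail Pty Ltd

Kiran holds 60% of Redfern, so Kiran controls Redfern.
No other company's threshold is met.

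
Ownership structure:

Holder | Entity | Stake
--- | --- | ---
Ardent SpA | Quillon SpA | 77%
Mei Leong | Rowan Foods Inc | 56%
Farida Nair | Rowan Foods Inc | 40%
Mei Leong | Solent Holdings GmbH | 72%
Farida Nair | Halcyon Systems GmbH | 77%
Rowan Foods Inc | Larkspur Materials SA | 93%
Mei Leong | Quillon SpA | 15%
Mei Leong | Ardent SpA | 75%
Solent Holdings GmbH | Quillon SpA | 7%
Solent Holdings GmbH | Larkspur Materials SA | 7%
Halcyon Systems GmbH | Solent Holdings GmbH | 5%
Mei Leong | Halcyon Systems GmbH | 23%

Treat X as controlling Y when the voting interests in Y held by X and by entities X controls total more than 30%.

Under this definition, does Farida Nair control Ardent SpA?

No

Farida holds 77% of Halcyon, so Farida controls Halcyon.
Farida holds 40% of Rowan, so Farida controls Rowan.
Rowan holds 93% of Larkspur, so Farida controls Larkspur.
Neither Farida nor any entity Farida controls holds any voting interest in Ardent.
So Farida does not control Ardent.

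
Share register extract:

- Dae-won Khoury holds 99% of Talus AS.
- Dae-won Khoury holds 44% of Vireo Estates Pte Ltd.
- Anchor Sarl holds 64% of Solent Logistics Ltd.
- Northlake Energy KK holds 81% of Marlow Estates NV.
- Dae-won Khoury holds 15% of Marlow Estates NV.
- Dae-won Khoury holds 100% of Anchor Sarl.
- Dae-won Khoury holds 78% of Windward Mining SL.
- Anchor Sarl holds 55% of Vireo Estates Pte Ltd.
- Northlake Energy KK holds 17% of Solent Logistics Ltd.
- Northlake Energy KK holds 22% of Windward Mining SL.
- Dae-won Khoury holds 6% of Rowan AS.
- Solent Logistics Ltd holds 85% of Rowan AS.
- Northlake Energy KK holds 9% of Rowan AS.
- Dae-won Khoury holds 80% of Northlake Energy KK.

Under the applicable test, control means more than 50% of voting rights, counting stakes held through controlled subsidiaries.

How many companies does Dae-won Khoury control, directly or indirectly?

Dae-won holds 80% of Northlake, so Dae-won controls Northlake.
Dae-won and Northlake together hold 78% + 22% = 100% of Windward, so Dae-won controls Windward.
Dae-won holds 100% of Anchor, so Dae-won controls Anchor.
Northlake and Dae-won together hold 81% + 15% = 96% of Marlow, so Dae-won controls Marlow.
Anchor and Northlake together hold 64% + 17% = 81% of Solent, so Dae-won controls Solent.
Dae-won and Anchor together hold 44% + 55% = 99% of Vireo, so Dae-won controls Vireo.
Solent and Dae-won and Northlake together hold 85% + 6% + 9% = 100% of Rowan, so Dae-won controls Rowan.
Dae-won holds 99% of Talus, so Dae-won controls Talus.
Dae-won controls 8 companies.

8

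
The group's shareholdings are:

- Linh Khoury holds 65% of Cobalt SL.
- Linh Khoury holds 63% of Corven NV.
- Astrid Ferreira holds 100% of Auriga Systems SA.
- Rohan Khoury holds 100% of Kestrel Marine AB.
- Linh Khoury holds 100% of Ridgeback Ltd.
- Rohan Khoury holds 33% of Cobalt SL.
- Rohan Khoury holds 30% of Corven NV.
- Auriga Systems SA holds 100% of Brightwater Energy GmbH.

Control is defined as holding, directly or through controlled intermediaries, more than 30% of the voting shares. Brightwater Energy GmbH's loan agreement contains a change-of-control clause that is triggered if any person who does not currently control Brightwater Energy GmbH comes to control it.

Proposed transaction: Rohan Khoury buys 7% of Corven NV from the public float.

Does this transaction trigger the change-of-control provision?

No

The purchase changes only Rohan's holdings, so Rohan is the only person who could newly come to control Brightwater.
Rohan holds 100% of Kestrel, so Rohan controls Kestrel.
Rohan holds 33% of Cobalt, so Rohan controls Cobalt.
Neither Rohan nor any entity Rohan controls holds any voting interest in Brightwater.
So before the transaction, Rohan does not control Brightwater.
After the purchase, Rohan's direct stake in Corven rises to 30% + 7% = 37%.
Rohan holds 37% of Corven, so Rohan controls Corven.
After the transaction, neither Rohan nor any entity Rohan controls holds a voting interest in Brightwater, so Rohan still does not control it.
No new person acquires control, so the clause is not triggered.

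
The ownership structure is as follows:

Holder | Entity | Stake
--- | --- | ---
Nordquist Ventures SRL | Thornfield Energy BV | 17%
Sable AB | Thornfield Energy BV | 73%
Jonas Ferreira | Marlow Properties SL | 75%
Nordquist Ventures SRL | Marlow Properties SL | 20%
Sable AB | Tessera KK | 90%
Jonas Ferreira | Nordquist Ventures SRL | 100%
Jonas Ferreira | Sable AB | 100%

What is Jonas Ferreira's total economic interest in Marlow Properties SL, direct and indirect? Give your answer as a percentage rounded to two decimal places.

95.00%

Jonas reaches Marlow along 2 paths.
Direct stake: 75% = 75%.
Via Nordquist: 100% × 20% = 20%.
Total: 75% + 20% = 95%.
Rounded: 95.00%.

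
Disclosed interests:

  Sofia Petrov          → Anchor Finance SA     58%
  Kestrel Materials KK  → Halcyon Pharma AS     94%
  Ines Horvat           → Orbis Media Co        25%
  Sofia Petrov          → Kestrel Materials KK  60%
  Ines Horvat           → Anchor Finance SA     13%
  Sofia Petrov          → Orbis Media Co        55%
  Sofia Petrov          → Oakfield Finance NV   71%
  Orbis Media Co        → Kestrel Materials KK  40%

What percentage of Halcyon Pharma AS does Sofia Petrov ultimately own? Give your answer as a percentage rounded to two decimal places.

77.08%

Sofia reaches Halcyon along 2 paths.
Via Kestrel: 60% × 94% = 56.4%.
Via Orbis → Kestrel: 55% × 40% × 94% = 20.68%.
Total: 56.4% + 20.68% = 77.08%.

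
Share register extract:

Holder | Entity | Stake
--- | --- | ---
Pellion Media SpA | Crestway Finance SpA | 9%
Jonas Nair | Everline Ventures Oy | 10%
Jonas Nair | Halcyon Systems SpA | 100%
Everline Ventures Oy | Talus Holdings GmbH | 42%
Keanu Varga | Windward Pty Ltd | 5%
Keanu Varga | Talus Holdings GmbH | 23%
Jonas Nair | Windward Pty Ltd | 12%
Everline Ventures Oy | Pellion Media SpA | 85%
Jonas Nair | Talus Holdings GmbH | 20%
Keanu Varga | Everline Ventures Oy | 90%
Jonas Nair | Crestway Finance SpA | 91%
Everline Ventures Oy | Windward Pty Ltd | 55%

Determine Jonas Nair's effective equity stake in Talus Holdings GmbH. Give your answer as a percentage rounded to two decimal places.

Jonas reaches Talus along 2 paths.
Direct stake: 20% = 20%.
Via Everline: 10% × 42% = 4.2%.
Total: 20% + 4.2% = 24.2%.
Rounded: 24.20%.

24.20%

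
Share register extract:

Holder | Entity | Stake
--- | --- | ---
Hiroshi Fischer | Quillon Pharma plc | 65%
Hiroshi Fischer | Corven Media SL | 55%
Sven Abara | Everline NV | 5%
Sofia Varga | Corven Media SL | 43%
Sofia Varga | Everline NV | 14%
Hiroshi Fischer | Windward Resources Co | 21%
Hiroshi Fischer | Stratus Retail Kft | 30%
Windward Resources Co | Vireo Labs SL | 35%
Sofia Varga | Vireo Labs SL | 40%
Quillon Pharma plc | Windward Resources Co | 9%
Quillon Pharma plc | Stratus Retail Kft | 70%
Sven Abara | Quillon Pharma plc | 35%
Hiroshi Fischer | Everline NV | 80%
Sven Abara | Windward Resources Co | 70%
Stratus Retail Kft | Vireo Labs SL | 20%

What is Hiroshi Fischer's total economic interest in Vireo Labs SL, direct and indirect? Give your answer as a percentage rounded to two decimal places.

Hiroshi reaches Vireo along 4 paths.
Via Quillon → Stratus: 65% × 70% × 20% = 9.1%.
Via Stratus: 30% × 20% = 6%.
Via Windward: 21% × 35% = 7.35%.
Via Quillon → Windward: 65% × 9% × 35% = 2.0475%.
Total: 9.1% + 6% + 7.35% + 2.0475% = 24.4975%.
Rounded: 24.50%.

24.50%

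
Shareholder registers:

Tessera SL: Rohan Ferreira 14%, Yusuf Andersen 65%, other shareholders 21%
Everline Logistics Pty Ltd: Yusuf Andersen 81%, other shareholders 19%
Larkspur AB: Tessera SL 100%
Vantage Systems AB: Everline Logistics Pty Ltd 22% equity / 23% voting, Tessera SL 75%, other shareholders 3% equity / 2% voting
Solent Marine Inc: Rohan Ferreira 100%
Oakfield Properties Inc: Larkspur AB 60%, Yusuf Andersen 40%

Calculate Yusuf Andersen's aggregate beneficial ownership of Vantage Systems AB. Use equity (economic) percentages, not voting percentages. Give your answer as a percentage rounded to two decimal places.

Yusuf reaches Vantage along 2 paths.
Via Everline: 81% × 22% = 17.82%.
Via Tessera: 65% × 75% = 48.75%.
Total: 17.82% + 48.75% = 66.57%.

66.57%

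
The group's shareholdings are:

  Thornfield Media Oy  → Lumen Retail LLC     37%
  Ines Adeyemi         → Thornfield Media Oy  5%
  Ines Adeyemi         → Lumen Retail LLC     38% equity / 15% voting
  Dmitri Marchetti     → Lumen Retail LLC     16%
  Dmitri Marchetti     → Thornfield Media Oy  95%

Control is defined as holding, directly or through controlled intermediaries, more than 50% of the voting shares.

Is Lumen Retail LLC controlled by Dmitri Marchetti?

Dmitri holds 95% of Thornfield, so Dmitri controls Thornfield.
Thornfield and Dmitri together hold 37% + 16% = 53% of Lumen, so Dmitri controls Lumen.

Yes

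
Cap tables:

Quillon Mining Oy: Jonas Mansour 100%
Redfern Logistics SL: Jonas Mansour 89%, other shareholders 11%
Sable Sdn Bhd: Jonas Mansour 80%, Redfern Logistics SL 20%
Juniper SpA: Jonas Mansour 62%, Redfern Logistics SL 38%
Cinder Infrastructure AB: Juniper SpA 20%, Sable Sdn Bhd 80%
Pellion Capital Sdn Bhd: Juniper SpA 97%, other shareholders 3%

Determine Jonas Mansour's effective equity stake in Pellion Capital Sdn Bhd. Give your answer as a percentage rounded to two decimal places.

Jonas reaches Pellion along 2 paths.
Via Juniper: 62% × 97% = 60.14%.
Via Redfern → Juniper: 89% × 38% × 97% = 32.8054%.
Total: 60.14% + 32.8054% = 92.9454%.
Rounded: 92.95%.

92.95%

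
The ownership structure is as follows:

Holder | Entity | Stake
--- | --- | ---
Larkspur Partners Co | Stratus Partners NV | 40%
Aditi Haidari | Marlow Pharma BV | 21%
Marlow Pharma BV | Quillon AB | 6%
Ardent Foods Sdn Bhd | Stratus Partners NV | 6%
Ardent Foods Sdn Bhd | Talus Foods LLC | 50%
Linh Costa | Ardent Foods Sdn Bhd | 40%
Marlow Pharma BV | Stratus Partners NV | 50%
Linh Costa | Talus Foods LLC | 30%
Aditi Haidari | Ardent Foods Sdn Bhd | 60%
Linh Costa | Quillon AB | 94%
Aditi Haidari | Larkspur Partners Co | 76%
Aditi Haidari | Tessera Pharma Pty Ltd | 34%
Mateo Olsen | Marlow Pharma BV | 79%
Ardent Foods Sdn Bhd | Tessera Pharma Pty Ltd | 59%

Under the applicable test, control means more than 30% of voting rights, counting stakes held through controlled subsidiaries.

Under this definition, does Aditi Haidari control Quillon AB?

No

Aditi holds 76% of Larkspur, so Aditi controls Larkspur.
Aditi holds 60% of Ardent, so Aditi controls Ardent.
Ardent holds 50% of Talus, so Aditi controls Talus.
Ardent and Aditi together hold 59% + 34% = 93% of Tessera, so Aditi controls Tessera.
Larkspur and Ardent together hold 40% + 6% = 46% of Stratus, so Aditi controls Stratus.
Neither Aditi nor any entity Aditi controls holds any voting interest in Quillon.
So Aditi does not control Quillon.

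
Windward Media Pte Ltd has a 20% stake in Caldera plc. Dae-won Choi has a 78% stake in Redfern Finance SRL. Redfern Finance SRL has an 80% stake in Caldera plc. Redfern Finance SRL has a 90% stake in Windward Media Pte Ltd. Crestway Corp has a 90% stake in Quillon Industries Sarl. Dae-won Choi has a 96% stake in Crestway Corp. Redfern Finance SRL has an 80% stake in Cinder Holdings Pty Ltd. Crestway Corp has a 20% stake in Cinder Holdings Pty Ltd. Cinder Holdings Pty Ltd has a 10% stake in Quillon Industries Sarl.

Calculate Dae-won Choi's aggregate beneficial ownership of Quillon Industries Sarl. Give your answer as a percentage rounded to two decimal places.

94.56%

Dae-won reaches Quillon along 3 paths.
Via Crestway: 96% × 90% = 86.4%.
Via Redfern → Cinder: 78% × 80% × 10% = 6.24%.
Via Crestway → Cinder: 96% × 20% × 10% = 1.92%.
Total: 86.4% + 6.24% + 1.92% = 94.56%.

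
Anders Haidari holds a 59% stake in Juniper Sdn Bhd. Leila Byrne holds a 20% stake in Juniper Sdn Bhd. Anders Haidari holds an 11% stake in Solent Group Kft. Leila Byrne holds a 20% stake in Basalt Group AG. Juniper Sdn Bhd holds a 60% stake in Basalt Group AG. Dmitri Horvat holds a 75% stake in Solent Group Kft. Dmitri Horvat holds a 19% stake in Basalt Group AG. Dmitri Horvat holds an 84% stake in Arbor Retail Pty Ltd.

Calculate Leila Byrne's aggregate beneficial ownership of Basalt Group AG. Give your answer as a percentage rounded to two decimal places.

32.00%

Leila reaches Basalt along 2 paths.
Direct stake: 20% = 20%.
Via Juniper: 20% × 60% = 12%.
Total: 20% + 12% = 32%.
Rounded: 32.00%.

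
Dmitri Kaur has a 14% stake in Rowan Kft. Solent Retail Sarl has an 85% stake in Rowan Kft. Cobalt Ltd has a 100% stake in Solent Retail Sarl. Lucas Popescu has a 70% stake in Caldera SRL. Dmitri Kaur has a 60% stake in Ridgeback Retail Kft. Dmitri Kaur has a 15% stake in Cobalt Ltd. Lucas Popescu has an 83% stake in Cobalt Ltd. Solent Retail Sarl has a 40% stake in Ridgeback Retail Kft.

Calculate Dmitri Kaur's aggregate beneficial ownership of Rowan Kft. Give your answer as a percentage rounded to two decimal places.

Dmitri reaches Rowan along 2 paths.
Via Cobalt → Solent: 15% × 100% × 85% = 12.75%.
Direct stake: 14% = 14%.
Total: 12.75% + 14% = 26.75%.

26.75%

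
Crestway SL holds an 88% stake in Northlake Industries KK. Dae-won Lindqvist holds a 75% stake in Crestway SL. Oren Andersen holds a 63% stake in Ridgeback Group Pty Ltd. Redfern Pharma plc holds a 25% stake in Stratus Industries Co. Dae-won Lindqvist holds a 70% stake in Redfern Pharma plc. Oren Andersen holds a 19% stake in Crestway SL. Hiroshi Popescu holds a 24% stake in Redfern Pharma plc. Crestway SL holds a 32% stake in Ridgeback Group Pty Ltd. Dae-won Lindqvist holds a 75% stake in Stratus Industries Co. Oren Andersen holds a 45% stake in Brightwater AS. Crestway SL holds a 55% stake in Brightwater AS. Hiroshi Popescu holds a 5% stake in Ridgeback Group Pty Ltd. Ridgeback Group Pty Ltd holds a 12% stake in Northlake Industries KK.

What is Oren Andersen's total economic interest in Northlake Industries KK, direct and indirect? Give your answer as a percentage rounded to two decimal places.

25.01%

Oren reaches Northlake along 3 paths.
Via Ridgeback: 63% × 12% = 7.56%.
Via Crestway → Ridgeback: 19% × 32% × 12% = 0.7296%.
Via Crestway: 19% × 88% = 16.72%.
Total: 7.56% + 0.7296% + 16.72% = 25.0096%.
Rounded: 25.01%.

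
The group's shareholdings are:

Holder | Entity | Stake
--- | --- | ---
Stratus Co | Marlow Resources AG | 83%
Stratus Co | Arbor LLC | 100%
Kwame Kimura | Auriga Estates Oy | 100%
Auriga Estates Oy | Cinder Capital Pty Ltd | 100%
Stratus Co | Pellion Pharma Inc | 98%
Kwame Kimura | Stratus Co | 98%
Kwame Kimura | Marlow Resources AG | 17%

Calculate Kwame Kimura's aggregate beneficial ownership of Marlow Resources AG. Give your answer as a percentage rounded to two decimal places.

98.34%

Kwame reaches Marlow along 2 paths.
Direct stake: 17% = 17%.
Via Stratus: 98% × 83% = 81.34%.
Total: 17% + 81.34% = 98.34%.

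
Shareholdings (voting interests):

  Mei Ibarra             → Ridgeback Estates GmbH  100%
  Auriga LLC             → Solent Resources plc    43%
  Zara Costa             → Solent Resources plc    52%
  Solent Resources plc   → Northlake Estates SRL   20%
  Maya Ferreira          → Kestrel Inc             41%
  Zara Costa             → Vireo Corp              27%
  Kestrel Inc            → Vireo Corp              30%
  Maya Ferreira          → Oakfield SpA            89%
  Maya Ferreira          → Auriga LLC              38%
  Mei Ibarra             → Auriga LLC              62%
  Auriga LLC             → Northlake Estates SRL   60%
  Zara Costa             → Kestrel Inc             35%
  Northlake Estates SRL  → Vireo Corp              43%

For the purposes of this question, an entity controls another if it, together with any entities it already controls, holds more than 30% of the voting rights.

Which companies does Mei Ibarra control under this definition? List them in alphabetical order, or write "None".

Mei holds 100% of Ridgeback, so Mei controls Ridgeback.
Mei holds 62% of Auriga, so Mei controls Auriga.
Auriga holds 43% of Solent, so Mei controls Solent.
Solent and Auriga together hold 20% + 60% = 80% of Northlake, so Mei controls Northlake.
Northlake holds 43% of Vireo, so Mei controls Vireo.
No other company's threshold is met.

Auriga LLC, Northlake Estates SRL, Ridgeback Estates GmbH, Solent Resources plc, Vireo Corp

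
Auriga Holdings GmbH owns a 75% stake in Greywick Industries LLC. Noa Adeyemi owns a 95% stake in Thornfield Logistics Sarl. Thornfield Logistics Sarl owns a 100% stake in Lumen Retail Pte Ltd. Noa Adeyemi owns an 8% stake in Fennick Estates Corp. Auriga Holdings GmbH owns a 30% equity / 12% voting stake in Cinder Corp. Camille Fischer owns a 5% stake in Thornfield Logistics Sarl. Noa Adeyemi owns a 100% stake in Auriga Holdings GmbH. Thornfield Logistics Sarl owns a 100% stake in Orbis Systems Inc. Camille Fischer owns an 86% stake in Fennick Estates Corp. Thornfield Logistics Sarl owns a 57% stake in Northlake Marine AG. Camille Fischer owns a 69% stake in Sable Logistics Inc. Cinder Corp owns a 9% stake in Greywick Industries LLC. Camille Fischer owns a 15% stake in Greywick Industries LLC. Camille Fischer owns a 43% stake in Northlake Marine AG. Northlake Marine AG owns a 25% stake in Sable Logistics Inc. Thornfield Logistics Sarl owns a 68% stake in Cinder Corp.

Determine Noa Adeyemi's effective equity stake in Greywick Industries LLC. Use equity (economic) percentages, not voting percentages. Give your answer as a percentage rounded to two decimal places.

83.51%

Noa reaches Greywick along 3 paths.
Via Auriga → Cinder: 100% × 30% × 9% = 2.7%.
Via Thornfield → Cinder: 95% × 68% × 9% = 5.814%.
Via Auriga: 100% × 75% = 75%.
Total: 2.7% + 5.814% + 75% = 83.514%.
Rounded: 83.51%.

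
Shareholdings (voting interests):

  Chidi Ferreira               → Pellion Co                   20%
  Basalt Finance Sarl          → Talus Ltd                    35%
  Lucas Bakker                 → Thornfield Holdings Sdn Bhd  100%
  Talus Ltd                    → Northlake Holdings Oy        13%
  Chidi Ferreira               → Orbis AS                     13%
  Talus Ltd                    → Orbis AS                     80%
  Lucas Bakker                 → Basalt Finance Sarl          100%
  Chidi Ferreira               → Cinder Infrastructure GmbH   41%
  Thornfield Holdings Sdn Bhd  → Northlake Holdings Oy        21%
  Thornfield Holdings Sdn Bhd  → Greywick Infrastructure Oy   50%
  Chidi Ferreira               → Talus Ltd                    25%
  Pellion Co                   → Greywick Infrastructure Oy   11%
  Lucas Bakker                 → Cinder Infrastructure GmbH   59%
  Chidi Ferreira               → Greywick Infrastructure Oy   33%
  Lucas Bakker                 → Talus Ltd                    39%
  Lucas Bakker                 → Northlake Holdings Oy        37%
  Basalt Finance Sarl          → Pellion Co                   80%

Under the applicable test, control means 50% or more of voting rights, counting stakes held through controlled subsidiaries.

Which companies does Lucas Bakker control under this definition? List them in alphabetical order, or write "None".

Basalt Finance Sarl, Cinder Infrastructure GmbH, Greywick Infrastructure Oy, Northlake Holdings Oy, Orbis AS, Pellion Co, Talus Ltd, Thornfield Holdings Sdn Bhd

Lucas holds 100% of Basalt, so Lucas controls Basalt.
Basalt holds 80% of Pellion, so Lucas controls Pellion.
Basalt and Lucas together hold 35% + 39% = 74% of Talus, so Lucas controls Talus.
Talus holds 80% of Orbis, so Lucas controls Orbis.
Lucas holds 100% of Thornfield, so Lucas controls Thornfield.
Lucas and Thornfield and Talus together hold 37% + 21% + 13% = 71% of Northlake, so Lucas controls Northlake.
Thornfield and Pellion together hold 50% + 11% = 61% of Greywick, so Lucas controls Greywick.
Lucas holds 59% of Cinder, so Lucas controls Cinder.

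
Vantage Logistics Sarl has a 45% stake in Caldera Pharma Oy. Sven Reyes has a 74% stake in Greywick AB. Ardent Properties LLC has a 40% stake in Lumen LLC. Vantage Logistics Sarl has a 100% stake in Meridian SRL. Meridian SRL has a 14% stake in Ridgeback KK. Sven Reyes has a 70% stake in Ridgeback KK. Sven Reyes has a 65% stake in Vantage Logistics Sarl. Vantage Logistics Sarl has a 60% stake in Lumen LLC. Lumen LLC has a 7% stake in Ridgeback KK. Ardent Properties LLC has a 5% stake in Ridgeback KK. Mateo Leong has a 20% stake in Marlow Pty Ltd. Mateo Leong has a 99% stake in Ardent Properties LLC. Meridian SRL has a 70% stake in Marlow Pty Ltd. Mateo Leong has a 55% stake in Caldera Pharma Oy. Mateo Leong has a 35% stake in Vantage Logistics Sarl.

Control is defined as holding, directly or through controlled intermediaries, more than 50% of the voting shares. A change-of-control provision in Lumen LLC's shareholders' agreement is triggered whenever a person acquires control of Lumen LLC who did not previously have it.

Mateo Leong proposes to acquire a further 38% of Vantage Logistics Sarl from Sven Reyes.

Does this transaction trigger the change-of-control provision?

The purchase adds only to Mateo's holdings (Sven's stake shrinks), so Mateo is the only person who could newly come to control Lumen.
Mateo holds 99% of Ardent, so Mateo controls Ardent.
Mateo holds 55% of Caldera, so Mateo controls Caldera.
In Lumen, Mateo's side holds only 40%, not > 50%.
So before the transaction, Mateo does not control Lumen.
After the purchase, Mateo's direct stake in Vantage rises to 35% + 38% = 73%, and Sven's stake falls to 27%.
Mateo holds 73% of Vantage, so Mateo controls Vantage.
Vantage and Ardent together hold 60% + 40% = 100% of Lumen, so Mateo controls Lumen.
Mateo did not control Lumen before and does after, so the clause is triggered.

Yes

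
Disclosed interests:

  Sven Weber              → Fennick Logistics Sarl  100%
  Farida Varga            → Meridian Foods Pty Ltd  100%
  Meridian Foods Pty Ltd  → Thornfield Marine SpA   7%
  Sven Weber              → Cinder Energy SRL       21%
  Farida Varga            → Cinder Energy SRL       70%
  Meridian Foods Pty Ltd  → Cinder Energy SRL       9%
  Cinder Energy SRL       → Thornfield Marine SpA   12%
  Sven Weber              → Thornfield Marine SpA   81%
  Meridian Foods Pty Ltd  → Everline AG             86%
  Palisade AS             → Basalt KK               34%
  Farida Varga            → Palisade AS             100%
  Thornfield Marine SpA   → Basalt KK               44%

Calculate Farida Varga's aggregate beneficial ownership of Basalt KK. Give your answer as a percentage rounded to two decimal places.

41.25%

Farida reaches Basalt along 4 paths.
Via Meridian → Cinder → Thornfield: 100% × 9% × 12% × 44% = 0.4752%.
Via Cinder → Thornfield: 70% × 12% × 44% = 3.696%.
Via Meridian → Thornfield: 100% × 7% × 44% = 3.08%.
Via Palisade: 100% × 34% = 34%.
Total: 0.4752% + 3.696% + 3.08% + 34% = 41.2512%.
Rounded: 41.25%.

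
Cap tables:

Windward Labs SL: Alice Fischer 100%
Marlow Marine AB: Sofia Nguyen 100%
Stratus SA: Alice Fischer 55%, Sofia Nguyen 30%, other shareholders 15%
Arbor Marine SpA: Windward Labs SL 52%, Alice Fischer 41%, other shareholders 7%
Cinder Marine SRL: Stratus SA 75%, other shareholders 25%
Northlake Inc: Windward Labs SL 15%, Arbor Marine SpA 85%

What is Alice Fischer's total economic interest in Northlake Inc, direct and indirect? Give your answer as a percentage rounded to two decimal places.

94.05%

Alice reaches Northlake along 3 paths.
Via Windward: 100% × 15% = 15%.
Via Windward → Arbor: 100% × 52% × 85% = 44.2%.
Via Arbor: 41% × 85% = 34.85%.
Total: 15% + 44.2% + 34.85% = 94.05%.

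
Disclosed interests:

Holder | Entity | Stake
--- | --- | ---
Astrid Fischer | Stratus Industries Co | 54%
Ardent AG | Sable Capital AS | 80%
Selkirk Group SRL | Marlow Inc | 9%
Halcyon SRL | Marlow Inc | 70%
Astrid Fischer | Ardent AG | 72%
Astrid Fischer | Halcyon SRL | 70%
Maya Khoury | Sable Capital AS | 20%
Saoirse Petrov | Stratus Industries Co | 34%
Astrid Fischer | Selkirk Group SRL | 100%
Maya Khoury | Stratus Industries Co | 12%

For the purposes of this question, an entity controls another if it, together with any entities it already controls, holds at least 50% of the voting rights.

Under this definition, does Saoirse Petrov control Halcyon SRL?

No

Saoirse's largest direct stake is 34% in Stratus, which does not meet the threshold, so Saoirse controls no company.
Neither Saoirse nor any entity Saoirse controls holds any voting interest in Halcyon.
So Saoirse does not control Halcyon.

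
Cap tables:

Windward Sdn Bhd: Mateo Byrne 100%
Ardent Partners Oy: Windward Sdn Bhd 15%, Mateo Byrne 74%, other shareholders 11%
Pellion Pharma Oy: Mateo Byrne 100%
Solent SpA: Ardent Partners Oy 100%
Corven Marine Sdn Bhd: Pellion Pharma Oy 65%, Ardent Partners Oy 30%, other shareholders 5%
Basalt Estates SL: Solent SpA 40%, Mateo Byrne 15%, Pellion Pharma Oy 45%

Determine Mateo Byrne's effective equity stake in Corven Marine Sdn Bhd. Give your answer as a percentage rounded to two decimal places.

91.70%

Mateo reaches Corven along 3 paths.
Via Pellion: 100% × 65% = 65%.
Via Windward → Ardent: 100% × 15% × 30% = 4.5%.
Via Ardent: 74% × 30% = 22.2%.
Total: 65% + 4.5% + 22.2% = 91.7%.
Rounded: 91.70%.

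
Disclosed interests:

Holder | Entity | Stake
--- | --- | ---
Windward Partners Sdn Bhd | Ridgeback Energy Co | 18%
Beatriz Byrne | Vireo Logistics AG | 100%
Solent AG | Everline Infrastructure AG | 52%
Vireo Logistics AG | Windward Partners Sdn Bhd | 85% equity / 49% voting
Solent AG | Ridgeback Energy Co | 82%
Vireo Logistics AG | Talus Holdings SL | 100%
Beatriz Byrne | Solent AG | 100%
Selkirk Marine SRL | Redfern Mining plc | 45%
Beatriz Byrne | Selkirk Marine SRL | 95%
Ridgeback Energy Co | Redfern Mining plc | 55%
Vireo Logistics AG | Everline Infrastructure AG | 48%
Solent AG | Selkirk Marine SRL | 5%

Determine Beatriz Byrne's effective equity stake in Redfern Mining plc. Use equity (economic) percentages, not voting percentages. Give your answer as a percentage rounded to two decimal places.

98.52%

Beatriz reaches Redfern along 4 paths.
Via Solent → Selkirk: 100% × 5% × 45% = 2.25%.
Via Selkirk: 95% × 45% = 42.75%.
Via Solent → Ridgeback: 100% × 82% × 55% = 45.1%.
Via Vireo → Windward → Ridgeback: 100% × 85% × 18% × 55% = 8.415%.
Total: 2.25% + 42.75% + 45.1% + 8.415% = 98.515%.
Rounded: 98.52%.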